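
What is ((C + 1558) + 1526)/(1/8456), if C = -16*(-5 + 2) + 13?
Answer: 26594120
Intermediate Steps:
C = 61 (C = -16*(-3) + 13 = 48 + 13 = 61)
((C + 1558) + 1526)/(1/8456) = ((61 + 1558) + 1526)/(1/8456) = (1619 + 1526)/(1/8456) = 3145*8456 = 26594120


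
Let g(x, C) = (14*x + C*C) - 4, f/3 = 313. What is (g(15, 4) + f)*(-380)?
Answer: -441180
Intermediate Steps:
f = 939 (f = 3*313 = 939)
g(x, C) = -4 + C² + 14*x (g(x, C) = (14*x + C²) - 4 = (C² + 14*x) - 4 = -4 + C² + 14*x)
(g(15, 4) + f)*(-380) = ((-4 + 4² + 14*15) + 939)*(-380) = ((-4 + 16 + 210) + 939)*(-380) = (222 + 939)*(-380) = 1161*(-380) = -441180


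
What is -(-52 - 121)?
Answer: 173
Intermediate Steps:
-(-52 - 121) = -1*(-173) = 173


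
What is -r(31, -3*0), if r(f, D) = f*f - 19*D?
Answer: -961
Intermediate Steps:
r(f, D) = f² - 19*D
-r(31, -3*0) = -(31² - (-57)*0) = -(961 - 19*0) = -(961 + 0) = -1*961 = -961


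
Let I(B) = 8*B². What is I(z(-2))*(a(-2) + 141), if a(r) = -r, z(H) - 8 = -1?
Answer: 56056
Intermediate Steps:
z(H) = 7 (z(H) = 8 - 1 = 7)
I(z(-2))*(a(-2) + 141) = (8*7²)*(-1*(-2) + 141) = (8*49)*(2 + 141) = 392*143 = 56056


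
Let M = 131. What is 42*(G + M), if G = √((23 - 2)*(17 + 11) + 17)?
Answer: 5502 + 462*√5 ≈ 6535.1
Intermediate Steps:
G = 11*√5 (G = √(21*28 + 17) = √(588 + 17) = √605 = 11*√5 ≈ 24.597)
42*(G + M) = 42*(11*√5 + 131) = 42*(131 + 11*√5) = 5502 + 462*√5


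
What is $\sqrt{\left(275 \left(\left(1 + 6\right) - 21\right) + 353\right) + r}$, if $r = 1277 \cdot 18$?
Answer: $\sqrt{19489} \approx 139.6$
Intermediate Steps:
$r = 22986$
$\sqrt{\left(275 \left(\left(1 + 6\right) - 21\right) + 353\right) + r} = \sqrt{\left(275 \left(\left(1 + 6\right) - 21\right) + 353\right) + 22986} = \sqrt{\left(275 \left(7 - 21\right) + 353\right) + 22986} = \sqrt{\left(275 \left(-14\right) + 353\right) + 22986} = \sqrt{\left(-3850 + 353\right) + 22986} = \sqrt{-3497 + 22986} = \sqrt{19489}$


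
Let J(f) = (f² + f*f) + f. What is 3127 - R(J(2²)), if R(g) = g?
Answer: 3091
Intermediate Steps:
J(f) = f + 2*f² (J(f) = (f² + f²) + f = 2*f² + f = f + 2*f²)
3127 - R(J(2²)) = 3127 - 2²*(1 + 2*2²) = 3127 - 4*(1 + 2*4) = 3127 - 4*(1 + 8) = 3127 - 4*9 = 3127 - 1*36 = 3127 - 36 = 3091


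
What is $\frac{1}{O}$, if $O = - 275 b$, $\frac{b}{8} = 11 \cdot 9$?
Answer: $- \frac{1}{217800} \approx -4.5914 \cdot 10^{-6}$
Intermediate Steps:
$b = 792$ ($b = 8 \cdot 11 \cdot 9 = 8 \cdot 99 = 792$)
$O = -217800$ ($O = \left(-275\right) 792 = -217800$)
$\frac{1}{O} = \frac{1}{-217800} = - \frac{1}{217800}$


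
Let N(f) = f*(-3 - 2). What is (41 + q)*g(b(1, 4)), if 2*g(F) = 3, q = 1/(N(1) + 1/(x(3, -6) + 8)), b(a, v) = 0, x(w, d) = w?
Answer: 2203/36 ≈ 61.194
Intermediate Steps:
N(f) = -5*f (N(f) = f*(-5) = -5*f)
q = -11/54 (q = 1/(-5*1 + 1/(3 + 8)) = 1/(-5 + 1/11) = 1/(-54/11) = -11/54 ≈ -0.20370)
g(F) = 3/2 (g(F) = (½)*3 = 3/2)
(41 + q)*g(b(1, 4)) = (41 - 11/54)*(3/2) = (2203/54)*(3/2) = 2203/36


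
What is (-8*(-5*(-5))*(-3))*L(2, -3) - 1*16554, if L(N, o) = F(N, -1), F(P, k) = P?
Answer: -15354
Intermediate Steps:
L(N, o) = N
(-8*(-5*(-5))*(-3))*L(2, -3) - 1*16554 = -8*(-5*(-5))*(-3)*2 - 1*16554 = -200*(-3)*2 - 16554 = -8*(-75)*2 - 16554 = 600*2 - 16554 = 1200 - 16554 = -15354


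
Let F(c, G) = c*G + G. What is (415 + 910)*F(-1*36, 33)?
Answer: -1530375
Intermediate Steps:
F(c, G) = G + G*c (F(c, G) = G*c + G = G + G*c)
(415 + 910)*F(-1*36, 33) = (415 + 910)*(33*(1 - 1*36)) = 1325*(33*(1 - 36)) = 1325*(33*(-35)) = 1325*(-1155) = -1530375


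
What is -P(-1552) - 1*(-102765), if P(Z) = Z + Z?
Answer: 105869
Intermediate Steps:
P(Z) = 2*Z
-P(-1552) - 1*(-102765) = -2*(-1552) - 1*(-102765) = -1*(-3104) + 102765 = 3104 + 102765 = 105869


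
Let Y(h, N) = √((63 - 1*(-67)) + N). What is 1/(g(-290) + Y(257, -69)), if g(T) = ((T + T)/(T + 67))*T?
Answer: -37508600/28288206531 - 49729*√61/28288206531 ≈ -0.0013397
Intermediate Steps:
Y(h, N) = √(130 + N) (Y(h, N) = √((63 + 67) + N) = √(130 + N))
g(T) = 2*T²/(67 + T) (g(T) = ((2*T)/(67 + T))*T = (2*T/(67 + T))*T = 2*T²/(67 + T))
1/(g(-290) + Y(257, -69)) = 1/(2*(-290)²/(67 - 290) + √(130 - 69)) = 1/(2*84100/(-223) + √61) = 1/(2*84100*(-1/223) + √61) = 1/(-168200/223 + √61)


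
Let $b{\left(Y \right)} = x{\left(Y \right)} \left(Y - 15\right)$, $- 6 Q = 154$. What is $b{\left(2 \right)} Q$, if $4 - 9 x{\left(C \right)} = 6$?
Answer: $- \frac{2002}{27} \approx -74.148$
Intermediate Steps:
$Q = - \frac{77}{3}$ ($Q = \left(- \frac{1}{6}\right) 154 = - \frac{77}{3} \approx -25.667$)
$x{\left(C \right)} = - \frac{2}{9}$ ($x{\left(C \right)} = \frac{4}{9} - \frac{2}{3} = - \frac{2}{9}$)
$b{\left(Y \right)} = \frac{10}{3} - \frac{2 Y}{9}$ ($b{\left(Y \right)} = - \frac{2 \left(Y - 15\right)}{9} = - \frac{2 \left(-15 + Y\right)}{9} = \frac{10}{3} - \frac{2 Y}{9}$)
$b{\left(2 \right)} Q = \left(\frac{10}{3} - \frac{4}{9}\right) \left(- \frac{77}{3}\right) = \frac{26}{9} \left(- \frac{77}{3}\right) = - \frac{2002}{27}$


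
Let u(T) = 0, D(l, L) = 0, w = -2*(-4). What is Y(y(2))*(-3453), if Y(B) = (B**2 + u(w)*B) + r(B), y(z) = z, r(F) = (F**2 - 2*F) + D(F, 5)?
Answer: -13812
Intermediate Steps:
w = 8
r(F) = F**2 - 2*F (r(F) = (F**2 - 2*F) + 0 = F**2 - 2*F)
Y(B) = B**2 + B*(-2 + B) (Y(B) = (B**2 + 0*B) + B*(-2 + B) = (B**2 + 0) + B*(-2 + B) = B**2 + B*(-2 + B))
Y(y(2))*(-3453) = (2*2*(-1 + 2))*(-3453) = (2*2*1)*(-3453) = 4*(-3453) = -13812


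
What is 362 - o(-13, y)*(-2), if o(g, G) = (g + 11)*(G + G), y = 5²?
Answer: 162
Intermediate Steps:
y = 25
o(g, G) = 2*G*(11 + g) (o(g, G) = (11 + g)*(2*G) = 2*G*(11 + g))
362 - o(-13, y)*(-2) = 362 - 2*25*(11 - 13)*(-2) = 362 - 2*25*(-2)*(-2) = 362 - (-100)*(-2) = 362 - 1*200 = 362 - 200 = 162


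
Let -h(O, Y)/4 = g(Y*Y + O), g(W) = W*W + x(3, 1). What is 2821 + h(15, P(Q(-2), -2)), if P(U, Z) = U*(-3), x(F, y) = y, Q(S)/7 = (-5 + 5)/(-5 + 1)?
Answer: 1917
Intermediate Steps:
Q(S) = 0 (Q(S) = 7*((-5 + 5)/(-5 + 1)) = 7*(0/(-4)) = 7*(0*(-1/4)) = 7*0 = 0)
P(U, Z) = -3*U
g(W) = 1 + W**2 (g(W) = W*W + 1 = W**2 + 1 = 1 + W**2)
h(O, Y) = -4 - 4*(O + Y**2)**2 (h(O, Y) = -4*(1 + (Y*Y + O)**2) = -4*(1 + (Y**2 + O)**2) = -4*(1 + (O + Y**2)**2) = -4 - 4*(O + Y**2)**2)
2821 + h(15, P(Q(-2), -2)) = 2821 + (-4 - 4*(15 + (-3*0)**2)**2) = 2821 + (-4 - 4*(15 + 0**2)**2) = 2821 + (-4 - 4*(15 + 0)**2) = 2821 + (-4 - 4*15**2) = 2821 + (-4 - 4*225) = 2821 + (-4 - 900) = 2821 - 904 = 1917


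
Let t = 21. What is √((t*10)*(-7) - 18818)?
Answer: 8*I*√317 ≈ 142.44*I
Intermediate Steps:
√((t*10)*(-7) - 18818) = √((21*10)*(-7) - 18818) = √(210*(-7) - 18818) = √(-1470 - 18818) = √(-20288) = 8*I*√317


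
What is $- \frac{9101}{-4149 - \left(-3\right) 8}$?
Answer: $\frac{9101}{4125} \approx 2.2063$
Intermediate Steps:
$- \frac{9101}{-4149 - \left(-3\right) 8} = - \frac{9101}{-4149 - -24} = - \frac{9101}{-4149 + 24} = - \frac{9101}{-4125} = \left(-9101\right) \left(- \frac{1}{4125}\right) = \frac{9101}{4125}$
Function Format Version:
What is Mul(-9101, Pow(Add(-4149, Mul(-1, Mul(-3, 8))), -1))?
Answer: Rational(9101, 4125) ≈ 2.2063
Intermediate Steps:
Mul(-9101, Pow(Add(-4149, Mul(-1, Mul(-3, 8))), -1)) = Mul(-9101, Pow(Add(-4149, Mul(-1, -24)), -1)) = Mul(-9101, Pow(Add(-4149, 24), -1)) = Mul(-9101, Pow(-4125, -1)) = Mul(-9101, Rational(-1, 4125)) = Rational(9101, 4125)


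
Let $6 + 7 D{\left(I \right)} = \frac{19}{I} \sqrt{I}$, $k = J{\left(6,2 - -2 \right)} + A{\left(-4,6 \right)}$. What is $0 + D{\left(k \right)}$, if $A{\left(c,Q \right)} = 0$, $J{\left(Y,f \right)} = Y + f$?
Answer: $- \frac{6}{7} + \frac{19 \sqrt{10}}{70} \approx 0.0011897$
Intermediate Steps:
$k = 10$ ($k = \left(6 + \left(2 - -2\right)\right) + 0 = \left(6 + \left(2 + 2\right)\right) + 0 = \left(6 + 4\right) + 0 = 10 + 0 = 10$)
$D{\left(I \right)} = - \frac{6}{7} + \frac{19}{7 \sqrt{I}}$ ($D{\left(I \right)} = - \frac{6}{7} + \frac{\frac{19}{I} \sqrt{I}}{7} = - \frac{6}{7} + \frac{19 \frac{1}{\sqrt{I}}}{7} = - \frac{6}{7} + \frac{19}{7 \sqrt{I}}$)
$0 + D{\left(k \right)} = 0 - \left(\frac{6}{7} - \frac{19}{7 \sqrt{10}}\right) = 0 - \left(\frac{6}{7} - \frac{19 \frac{\sqrt{10}}{10}}{7}\right) = 0 - \left(\frac{6}{7} - \frac{19 \sqrt{10}}{70}\right) = - \frac{6}{7} + \frac{19 \sqrt{10}}{70}$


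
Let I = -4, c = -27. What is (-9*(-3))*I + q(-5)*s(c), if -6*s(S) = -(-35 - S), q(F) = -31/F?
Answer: -1744/15 ≈ -116.27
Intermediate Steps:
s(S) = -35/6 - S/6 (s(S) = -(-1)*(-35 - S)/6 = -(35 + S)/6 = -35/6 - S/6)
(-9*(-3))*I + q(-5)*s(c) = -9*(-3)*(-4) + (-31/(-5))*(-35/6 - ⅙*(-27)) = 27*(-4) + (-31*(-⅕))*(-35/6 + 9/2) = -108 + (31/5)*(-4/3) = -108 - 124/15 = -1744/15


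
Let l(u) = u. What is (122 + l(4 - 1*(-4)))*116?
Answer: 15080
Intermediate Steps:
(122 + l(4 - 1*(-4)))*116 = (122 + (4 - 1*(-4)))*116 = (122 + (4 + 4))*116 = (122 + 8)*116 = 130*116 = 15080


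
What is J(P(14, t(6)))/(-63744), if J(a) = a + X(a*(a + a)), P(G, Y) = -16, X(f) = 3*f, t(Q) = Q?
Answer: -95/3984 ≈ -0.023845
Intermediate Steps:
J(a) = a + 6*a**2 (J(a) = a + 3*(a*(a + a)) = a + 3*(a*(2*a)) = a + 3*(2*a**2) = a + 6*a**2)
J(P(14, t(6)))/(-63744) = -16*(1 + 6*(-16))/(-63744) = -16*(1 - 96)*(-1/63744) = -16*(-95)*(-1/63744) = 1520*(-1/63744) = -95/3984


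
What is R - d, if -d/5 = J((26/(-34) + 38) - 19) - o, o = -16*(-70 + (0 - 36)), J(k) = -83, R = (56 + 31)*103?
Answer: 66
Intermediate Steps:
R = 8961 (R = 87*103 = 8961)
o = 1696 (o = -16*(-70 - 36) = -16*(-106) = 1696)
d = 8895 (d = -5*(-83 - 1*1696) = -5*(-83 - 1696) = -5*(-1779) = 8895)
R - d = 8961 - 1*8895 = 8961 - 8895 = 66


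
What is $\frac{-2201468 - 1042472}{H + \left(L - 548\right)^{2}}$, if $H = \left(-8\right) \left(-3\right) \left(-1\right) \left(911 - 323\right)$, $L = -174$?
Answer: $- \frac{810985}{126793} \approx -6.3961$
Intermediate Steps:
$H = -14112$ ($H = 24 \left(-1\right) 588 = \left(-24\right) 588 = -14112$)
$\frac{-2201468 - 1042472}{H + \left(L - 548\right)^{2}} = \frac{-2201468 - 1042472}{-14112 + \left(-174 - 548\right)^{2}} = - \frac{3243940}{-14112 + \left(-722\right)^{2}} = - \frac{3243940}{-14112 + 521284} = - \frac{3243940}{507172} = \left(-3243940\right) \frac{1}{507172} = - \frac{810985}{126793}$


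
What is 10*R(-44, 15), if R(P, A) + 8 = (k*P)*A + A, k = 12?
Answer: -79130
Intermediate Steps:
R(P, A) = -8 + A + 12*A*P (R(P, A) = -8 + ((12*P)*A + A) = -8 + (12*A*P + A) = -8 + (A + 12*A*P) = -8 + A + 12*A*P)
10*R(-44, 15) = 10*(-8 + 15 + 12*15*(-44)) = 10*(-8 + 15 - 7920) = 10*(-7913) = -79130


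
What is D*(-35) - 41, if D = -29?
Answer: 974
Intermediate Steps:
D*(-35) - 41 = -29*(-35) - 41 = 1015 - 41 = 974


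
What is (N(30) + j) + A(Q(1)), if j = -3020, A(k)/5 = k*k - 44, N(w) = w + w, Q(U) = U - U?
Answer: -3180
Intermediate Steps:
Q(U) = 0
N(w) = 2*w
A(k) = -220 + 5*k**2 (A(k) = 5*(k*k - 44) = 5*(k**2 - 44) = 5*(-44 + k**2) = -220 + 5*k**2)
(N(30) + j) + A(Q(1)) = (2*30 - 3020) + (-220 + 5*0**2) = (60 - 3020) + (-220 + 5*0) = -2960 + (-220 + 0) = -2960 - 220 = -3180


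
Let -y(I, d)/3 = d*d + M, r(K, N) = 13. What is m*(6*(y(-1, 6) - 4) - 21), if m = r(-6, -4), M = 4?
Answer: -9945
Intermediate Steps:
m = 13
y(I, d) = -12 - 3*d² (y(I, d) = -3*(d*d + 4) = -3*(d² + 4) = -3*(4 + d²) = -12 - 3*d²)
m*(6*(y(-1, 6) - 4) - 21) = 13*(6*((-12 - 3*6²) - 4) - 21) = 13*(6*((-12 - 3*36) - 4) - 21) = 13*(6*((-12 - 108) - 4) - 21) = 13*(6*(-120 - 4) - 21) = 13*(6*(-124) - 21) = 13*(-744 - 21) = 13*(-765) = -9945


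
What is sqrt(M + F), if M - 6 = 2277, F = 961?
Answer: 2*sqrt(811) ≈ 56.956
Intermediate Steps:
M = 2283 (M = 6 + 2277 = 2283)
sqrt(M + F) = sqrt(2283 + 961) = sqrt(3244) = 2*sqrt(811)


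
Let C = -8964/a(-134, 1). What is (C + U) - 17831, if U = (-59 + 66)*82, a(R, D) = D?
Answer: -26221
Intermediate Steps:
U = 574 (U = 7*82 = 574)
C = -8964 (C = -8964/1 = -8964*1 = -8964)
(C + U) - 17831 = (-8964 + 574) - 17831 = -8390 - 17831 = -26221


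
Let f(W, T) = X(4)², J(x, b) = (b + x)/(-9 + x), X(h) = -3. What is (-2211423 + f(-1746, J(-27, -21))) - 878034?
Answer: -3089448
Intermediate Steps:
J(x, b) = (b + x)/(-9 + x)
f(W, T) = 9 (f(W, T) = (-3)² = 9)
(-2211423 + f(-1746, J(-27, -21))) - 878034 = (-2211423 + 9) - 878034 = -2211414 - 878034 = -3089448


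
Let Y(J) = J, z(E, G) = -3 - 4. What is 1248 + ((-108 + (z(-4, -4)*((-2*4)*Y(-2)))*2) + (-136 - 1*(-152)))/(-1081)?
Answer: 1349404/1081 ≈ 1248.3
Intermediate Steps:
z(E, G) = -7
1248 + ((-108 + (z(-4, -4)*((-2*4)*Y(-2)))*2) + (-136 - 1*(-152)))/(-1081) = 1248 + ((-108 - 7*(-2*4)*(-2)*2) + (-136 - 1*(-152)))/(-1081) = 1248 - ((-108 - (-56)*(-2)*2) + (-136 + 152))/1081 = 1248 - ((-108 - 7*16*2) + 16)/1081 = 1248 - ((-108 - 112*2) + 16)/1081 = 1248 - ((-108 - 224) + 16)/1081 = 1248 - (-332 + 16)/1081 = 1248 - 1/1081*(-316) = 1248 + 316/1081 = 1349404/1081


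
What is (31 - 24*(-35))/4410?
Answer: 871/4410 ≈ 0.19751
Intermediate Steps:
(31 - 24*(-35))/4410 = (31 + 840)*(1/4410) = 871*(1/4410) = 871/4410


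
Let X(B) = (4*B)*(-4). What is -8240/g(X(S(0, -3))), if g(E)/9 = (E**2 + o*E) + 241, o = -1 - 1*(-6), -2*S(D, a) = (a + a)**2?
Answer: -1648/152325 ≈ -0.010819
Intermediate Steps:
S(D, a) = -2*a**2 (S(D, a) = -(a + a)**2/2 = -4*a**2/2 = -2*a**2)
X(B) = -16*B
o = 5 (o = -1 + 6 = 5)
g(E) = 2169 + 9*E**2 + 45*E (g(E) = 9*((E**2 + 5*E) + 241) = 9*(241 + E**2 + 5*E) = 2169 + 9*E**2 + 45*E)
-8240/g(X(S(0, -3))) = -8240/(2169 + 9*(-(-32)*(-3)**2)**2 + 45*(-(-32)*(-3)**2)) = -8240/(2169 + 9*(-(-32)*9)**2 + 45*(-(-32)*9)) = -8240/(2169 + 9*(-16*(-18))**2 + 45*(-16*(-18))) = -8240/(2169 + 9*288**2 + 45*288) = -8240/(2169 + 9*82944 + 12960) = -8240/(2169 + 746496 + 12960) = -8240/761625 = -8240*1/761625 = -1648/152325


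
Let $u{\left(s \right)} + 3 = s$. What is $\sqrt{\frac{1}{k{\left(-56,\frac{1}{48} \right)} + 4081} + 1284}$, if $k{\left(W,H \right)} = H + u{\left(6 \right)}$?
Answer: $\frac{6 \sqrt{1370632350885}}{196033} \approx 35.833$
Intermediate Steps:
$u{\left(s \right)} = -3 + s$
$k{\left(W,H \right)} = 3 + H$ ($k{\left(W,H \right)} = H + \left(-3 + 6\right) = H + 3 = 3 + H$)
$\sqrt{\frac{1}{k{\left(-56,\frac{1}{48} \right)} + 4081} + 1284} = \sqrt{\frac{1}{\left(3 + \frac{1}{48}\right) + 4081} + 1284} = \sqrt{\frac{1}{\frac{145}{48} + 4081} + 1284} = \sqrt{\frac{1}{\frac{196033}{48}} + 1284} = \sqrt{\frac{48}{196033} + 1284} = \sqrt{\frac{251706420}{196033}} = \frac{6 \sqrt{1370632350885}}{196033}$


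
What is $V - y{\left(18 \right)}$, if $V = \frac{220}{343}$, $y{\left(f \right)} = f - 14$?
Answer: $- \frac{1152}{343} \approx -3.3586$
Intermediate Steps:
$y{\left(f \right)} = -14 + f$
$V = \frac{220}{343}$ ($V = 220 \cdot \frac{1}{343} = \frac{220}{343} \approx 0.6414$)
$V - y{\left(18 \right)} = \frac{220}{343} - \left(-14 + 18\right) = \frac{220}{343} - 4 = - \frac{1152}{343}$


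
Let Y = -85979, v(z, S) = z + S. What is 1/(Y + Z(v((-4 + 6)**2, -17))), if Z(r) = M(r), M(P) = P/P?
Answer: -1/85978 ≈ -1.1631e-5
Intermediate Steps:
v(z, S) = S + z
M(P) = 1
Z(r) = 1
1/(Y + Z(v((-4 + 6)**2, -17))) = 1/(-85979 + 1) = 1/(-85978) = -1/85978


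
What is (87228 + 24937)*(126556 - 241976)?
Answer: -12946084300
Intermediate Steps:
(87228 + 24937)*(126556 - 241976) = 112165*(-115420) = -12946084300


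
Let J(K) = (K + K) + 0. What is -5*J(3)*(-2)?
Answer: 60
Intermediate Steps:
J(K) = 2*K (J(K) = 2*K + 0 = 2*K)
-5*J(3)*(-2) = -10*3*(-2) = -5*6*(-2) = -30*(-2) = 60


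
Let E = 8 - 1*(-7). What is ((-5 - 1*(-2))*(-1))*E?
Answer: 45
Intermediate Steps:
E = 15 (E = 8 + 7 = 15)
((-5 - 1*(-2))*(-1))*E = ((-5 - 1*(-2))*(-1))*15 = ((-5 + 2)*(-1))*15 = -3*(-1)*15 = 3*15 = 45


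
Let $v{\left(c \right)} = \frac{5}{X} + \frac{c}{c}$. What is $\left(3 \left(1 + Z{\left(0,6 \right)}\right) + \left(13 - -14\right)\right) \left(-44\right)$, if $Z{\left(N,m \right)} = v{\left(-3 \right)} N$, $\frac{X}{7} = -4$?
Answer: $-1320$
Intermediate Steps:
$X = -28$ ($X = 7 \left(-4\right) = -28$)
$v{\left(c \right)} = \frac{23}{28}$ ($v{\left(c \right)} = \frac{5}{-28} + \frac{c}{c} = 5 \left(- \frac{1}{28}\right) + 1 = - \frac{5}{28} + 1 = \frac{23}{28}$)
$Z{\left(N,m \right)} = \frac{23 N}{28}$
$\left(3 \left(1 + Z{\left(0,6 \right)}\right) + \left(13 - -14\right)\right) \left(-44\right) = \left(3 \left(1 + \frac{23}{28} \cdot 0\right) + \left(13 - -14\right)\right) \left(-44\right) = \left(3 \left(1 + 0\right) + \left(13 + 14\right)\right) \left(-44\right) = \left(3 \cdot 1 + 27\right) \left(-44\right) = \left(3 + 27\right) \left(-44\right) = 30 \left(-44\right) = -1320$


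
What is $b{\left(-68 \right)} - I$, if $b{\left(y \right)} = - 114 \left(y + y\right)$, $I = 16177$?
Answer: $-673$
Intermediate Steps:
$b{\left(y \right)} = - 228 y$ ($b{\left(y \right)} = - 114 \cdot 2 y = - 228 y$)
$b{\left(-68 \right)} - I = \left(-228\right) \left(-68\right) - 16177 = 15504 - 16177 = -673$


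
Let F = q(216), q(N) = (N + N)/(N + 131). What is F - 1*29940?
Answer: -10388748/347 ≈ -29939.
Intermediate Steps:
q(N) = 2*N/(131 + N) (q(N) = (2*N)/(131 + N) = 2*N/(131 + N))
F = 432/347 (F = 2*216/(131 + 216) = 2*216/347 = 2*216*(1/347) = 432/347 ≈ 1.2450)
F - 1*29940 = 432/347 - 1*29940 = 432/347 - 29940 = -10388748/347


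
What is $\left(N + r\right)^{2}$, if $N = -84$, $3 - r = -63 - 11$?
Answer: $49$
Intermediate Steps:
$r = 77$ ($r = 3 - \left(-63 - 11\right) = 3 - -74 = 3 + 74 = 77$)
$\left(N + r\right)^{2} = \left(-84 + 77\right)^{2} = \left(-7\right)^{2} = 49$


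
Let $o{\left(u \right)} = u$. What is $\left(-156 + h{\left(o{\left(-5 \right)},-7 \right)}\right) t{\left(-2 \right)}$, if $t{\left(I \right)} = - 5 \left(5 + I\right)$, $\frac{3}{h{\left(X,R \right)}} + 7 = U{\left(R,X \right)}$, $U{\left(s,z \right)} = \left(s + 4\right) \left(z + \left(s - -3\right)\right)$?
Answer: $\frac{9351}{4} \approx 2337.8$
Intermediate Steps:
$U{\left(s,z \right)} = \left(4 + s\right) \left(3 + s + z\right)$ ($U{\left(s,z \right)} = \left(4 + s\right) \left(z + \left(s + 3\right)\right) = \left(4 + s\right) \left(z + \left(3 + s\right)\right) = \left(4 + s\right) \left(3 + s + z\right)$)
$h{\left(X,R \right)} = \frac{3}{5 + R^{2} + 4 X + 7 R + R X}$ ($h{\left(X,R \right)} = \frac{3}{-7 + \left(12 + R^{2} + 4 X + 7 R + R X\right)} = \frac{3}{5 + R^{2} + 4 X + 7 R + R X}$)
$t{\left(I \right)} = -25 - 5 I$
$\left(-156 + h{\left(o{\left(-5 \right)},-7 \right)}\right) t{\left(-2 \right)} = \left(-156 + \frac{3}{5 + \left(-7\right)^{2} + 4 \left(-5\right) + 7 \left(-7\right) - -35}\right) \left(-25 - -10\right) = \left(-156 + \frac{3}{5 + 49 - 20 - 49 + 35}\right) \left(-25 + 10\right) = \left(-156 + \frac{3}{20}\right) \left(-15\right) = \left(- \frac{3117}{20}\right) \left(-15\right) = \frac{9351}{4}$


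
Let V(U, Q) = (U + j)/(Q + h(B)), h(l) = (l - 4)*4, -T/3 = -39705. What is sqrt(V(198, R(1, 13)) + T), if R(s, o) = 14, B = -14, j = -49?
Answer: sqrt(400694218)/58 ≈ 345.13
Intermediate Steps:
T = 119115 (T = -3*(-39705) = 119115)
h(l) = -16 + 4*l (h(l) = (-4 + l)*4 = -16 + 4*l)
V(U, Q) = (-49 + U)/(-72 + Q) (V(U, Q) = (U - 49)/(Q + (-16 + 4*(-14))) = (-49 + U)/(Q + (-16 - 56)) = (-49 + U)/(Q - 72) = (-49 + U)/(-72 + Q))
sqrt(V(198, R(1, 13)) + T) = sqrt((-49 + 198)/(-72 + 14) + 119115) = sqrt(149/(-58) + 119115) = sqrt(-1/58*149 + 119115) = sqrt(-149/58 + 119115) = sqrt(6908521/58) = sqrt(400694218)/58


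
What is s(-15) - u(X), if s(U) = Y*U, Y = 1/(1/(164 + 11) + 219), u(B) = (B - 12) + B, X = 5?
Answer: 74027/38326 ≈ 1.9315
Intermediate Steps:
u(B) = -12 + 2*B (u(B) = (-12 + B) + B = -12 + 2*B)
Y = 175/38326 (Y = 1/(1/175 + 219) = 1/(38326/175) = 175/38326 ≈ 0.0045661)
s(U) = 175*U/38326
s(-15) - u(X) = (175/38326)*(-15) - (-12 + 2*5) = -2625/38326 - (-12 + 10) = -2625/38326 - 1*(-2) = -2625/38326 + 2 = 74027/38326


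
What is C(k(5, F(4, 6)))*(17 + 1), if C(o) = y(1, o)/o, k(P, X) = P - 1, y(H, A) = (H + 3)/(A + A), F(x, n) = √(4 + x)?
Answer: 9/4 ≈ 2.2500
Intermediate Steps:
y(H, A) = (3 + H)/(2*A) (y(H, A) = (3 + H)/((2*A)) = (3 + H)*(1/(2*A)) = (3 + H)/(2*A))
k(P, X) = -1 + P
C(o) = 2/o² (C(o) = ((3 + 1)/(2*o))/o = ((½)*4/o)/o = (2/o)/o = 2/o²)
C(k(5, F(4, 6)))*(17 + 1) = (2/(-1 + 5)²)*(17 + 1) = (2/4²)*18 = (2*(1/16))*18 = (⅛)*18 = 9/4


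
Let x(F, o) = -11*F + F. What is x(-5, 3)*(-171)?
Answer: -8550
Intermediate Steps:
x(F, o) = -10*F
x(-5, 3)*(-171) = -10*(-5)*(-171) = 50*(-171) = -8550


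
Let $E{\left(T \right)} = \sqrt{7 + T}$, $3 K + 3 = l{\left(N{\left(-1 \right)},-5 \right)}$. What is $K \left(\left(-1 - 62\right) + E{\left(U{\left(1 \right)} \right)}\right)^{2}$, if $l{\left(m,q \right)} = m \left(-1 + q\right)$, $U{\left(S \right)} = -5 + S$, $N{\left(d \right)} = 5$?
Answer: $-43692 + 1386 \sqrt{3} \approx -41291.0$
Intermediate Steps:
$K = -11$ ($K = -1 + \frac{5 \left(-1 - 5\right)}{3} = -1 + \frac{5 \left(-6\right)}{3} = -1 + \frac{1}{3} \left(-30\right) = -1 - 10 = -11$)
$K \left(\left(-1 - 62\right) + E{\left(U{\left(1 \right)} \right)}\right)^{2} = - 11 \left(\left(-1 - 62\right) + \sqrt{7 + \left(-5 + 1\right)}\right)^{2} = - 11 \left(\left(-1 - 62\right) + \sqrt{7 - 4}\right)^{2} = - 11 \left(-63 + \sqrt{3}\right)^{2}$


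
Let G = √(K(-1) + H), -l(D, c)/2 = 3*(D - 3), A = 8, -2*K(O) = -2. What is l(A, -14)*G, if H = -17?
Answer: -120*I ≈ -120.0*I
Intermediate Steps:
K(O) = 1 (K(O) = -½*(-2) = 1)
l(D, c) = 18 - 6*D (l(D, c) = -6*(D - 3) = -6*(-3 + D) = -2*(-9 + 3*D) = 18 - 6*D)
G = 4*I (G = √(1 - 17) = √(-16) = 4*I ≈ 4.0*I)
l(A, -14)*G = (18 - 6*8)*(4*I) = (18 - 48)*(4*I) = -120*I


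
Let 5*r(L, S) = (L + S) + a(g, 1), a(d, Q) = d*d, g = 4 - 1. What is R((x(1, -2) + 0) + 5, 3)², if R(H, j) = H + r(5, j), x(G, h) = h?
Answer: 1024/25 ≈ 40.960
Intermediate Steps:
g = 3
a(d, Q) = d²
r(L, S) = 9/5 + L/5 + S/5 (r(L, S) = ((L + S) + 3²)/5 = ((L + S) + 9)/5 = (9 + L + S)/5 = 9/5 + L/5 + S/5)
R(H, j) = 14/5 + H + j/5 (R(H, j) = H + (9/5 + (⅕)*5 + j/5) = H + (9/5 + 1 + j/5) = H + (14/5 + j/5) = 14/5 + H + j/5)
R((x(1, -2) + 0) + 5, 3)² = (14/5 + ((-2 + 0) + 5) + (⅕)*3)² = (14/5 + (-2 + 5) + ⅗)² = (14/5 + 3 + ⅗)² = (32/5)² = 1024/25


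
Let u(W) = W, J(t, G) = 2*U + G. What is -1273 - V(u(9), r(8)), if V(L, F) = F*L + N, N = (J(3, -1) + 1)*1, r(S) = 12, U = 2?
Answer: -1385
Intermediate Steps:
J(t, G) = 4 + G (J(t, G) = 2*2 + G = 4 + G)
N = 4 (N = ((4 - 1) + 1)*1 = (3 + 1)*1 = 4*1 = 4)
V(L, F) = 4 + F*L (V(L, F) = F*L + 4 = 4 + F*L)
-1273 - V(u(9), r(8)) = -1273 - (4 + 12*9) = -1273 - (4 + 108) = -1273 - 1*112 = -1273 - 112 = -1385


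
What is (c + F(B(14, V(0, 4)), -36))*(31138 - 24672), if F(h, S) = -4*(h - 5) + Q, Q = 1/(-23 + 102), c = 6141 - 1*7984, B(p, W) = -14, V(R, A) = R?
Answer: -902601872/79 ≈ -1.1425e+7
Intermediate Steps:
c = -1843 (c = 6141 - 7984 = -1843)
Q = 1/79 ≈ 0.012658
F(h, S) = 1581/79 - 4*h (F(h, S) = -4*(h - 5) + 1/79 = -4*(-5 + h) + 1/79 = (20 - 4*h) + 1/79 = 1581/79 - 4*h)
(c + F(B(14, V(0, 4)), -36))*(31138 - 24672) = (-1843 + (1581/79 - 4*(-14)))*(31138 - 24672) = (-1843 + (1581/79 + 56))*6466 = (-1843 + 6005/79)*6466 = -139592/79*6466 = -902601872/79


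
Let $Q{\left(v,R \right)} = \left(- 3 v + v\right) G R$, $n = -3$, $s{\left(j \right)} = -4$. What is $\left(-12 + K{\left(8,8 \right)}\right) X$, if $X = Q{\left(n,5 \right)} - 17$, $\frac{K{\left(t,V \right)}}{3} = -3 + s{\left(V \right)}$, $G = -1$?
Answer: $1551$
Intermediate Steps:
$K{\left(t,V \right)} = -21$ ($K{\left(t,V \right)} = 3 \left(-3 - 4\right) = 3 \left(-7\right) = -21$)
$Q{\left(v,R \right)} = 2 R v$ ($Q{\left(v,R \right)} = \left(- 3 v + v\right) \left(-1\right) R = - 2 v \left(-1\right) R = 2 v R = 2 R v$)
$X = -47$ ($X = 2 \cdot 5 \left(-3\right) - 17 = -30 - 17 = -47$)
$\left(-12 + K{\left(8,8 \right)}\right) X = \left(-12 - 21\right) \left(-47\right) = \left(-33\right) \left(-47\right) = 1551$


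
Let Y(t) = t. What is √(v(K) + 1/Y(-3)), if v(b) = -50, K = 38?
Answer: I*√453/3 ≈ 7.0946*I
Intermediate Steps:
√(v(K) + 1/Y(-3)) = √(-50 + 1/(-3)) = √(-50 - ⅓) = √(-151/3) = I*√453/3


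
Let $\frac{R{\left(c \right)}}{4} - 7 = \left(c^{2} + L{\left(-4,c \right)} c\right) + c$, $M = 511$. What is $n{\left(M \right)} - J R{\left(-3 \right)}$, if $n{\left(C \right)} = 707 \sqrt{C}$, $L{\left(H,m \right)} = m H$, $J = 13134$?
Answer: $1208328 + 707 \sqrt{511} \approx 1.2243 \cdot 10^{6}$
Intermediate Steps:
$L{\left(H,m \right)} = H m$
$R{\left(c \right)} = 28 - 12 c^{2} + 4 c$ ($R{\left(c \right)} = 28 + 4 \left(\left(c^{2} + - 4 c c\right) + c\right) = 28 + 4 \left(\left(c^{2} - 4 c^{2}\right) + c\right) = 28 + 4 \left(- 3 c^{2} + c\right) = 28 + 4 \left(c - 3 c^{2}\right) = 28 - \left(- 4 c + 12 c^{2}\right) = 28 - 12 c^{2} + 4 c$)
$n{\left(M \right)} - J R{\left(-3 \right)} = 707 \sqrt{511} - 13134 \left(28 - 12 \left(-3\right)^{2} + 4 \left(-3\right)\right) = 707 \sqrt{511} - 13134 \left(28 - 108 - 12\right) = 707 \sqrt{511} - 13134 \left(-92\right) = 707 \sqrt{511} - -1208328 = 707 \sqrt{511} + 1208328 = 1208328 + 707 \sqrt{511}$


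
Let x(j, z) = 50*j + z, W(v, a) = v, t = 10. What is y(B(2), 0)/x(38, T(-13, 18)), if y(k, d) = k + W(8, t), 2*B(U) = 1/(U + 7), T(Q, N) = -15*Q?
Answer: 29/7542 ≈ 0.0038451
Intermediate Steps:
B(U) = 1/(2*(7 + U)) (B(U) = 1/(2*(U + 7)) = 1/(2*(7 + U)))
x(j, z) = z + 50*j
y(k, d) = 8 + k (y(k, d) = k + 8 = 8 + k)
y(B(2), 0)/x(38, T(-13, 18)) = (8 + 1/(2*(7 + 2)))/(-15*(-13) + 50*38) = (8 + (½)/9)/(195 + 1900) = (8 + (½)*(⅑))/2095 = (8 + 1/18)*(1/2095) = (145/18)*(1/2095) = 29/7542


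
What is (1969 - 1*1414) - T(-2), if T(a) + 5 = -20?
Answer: 580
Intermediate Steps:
T(a) = -25 (T(a) = -5 - 20 = -25)
(1969 - 1*1414) - T(-2) = (1969 - 1*1414) - 1*(-25) = (1969 - 1414) + 25 = 555 + 25 = 580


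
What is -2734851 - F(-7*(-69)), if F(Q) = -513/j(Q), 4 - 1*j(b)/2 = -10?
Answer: -76575315/28 ≈ -2.7348e+6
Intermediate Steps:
j(b) = 28 (j(b) = 8 - 2*(-10) = 8 + 20 = 28)
F(Q) = -513/28
-2734851 - F(-7*(-69)) = -2734851 - 1*(-513/28) = -2734851 + 513/28 = -76575315/28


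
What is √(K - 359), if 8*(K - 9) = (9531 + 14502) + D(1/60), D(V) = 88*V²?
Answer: √9554861/60 ≈ 51.518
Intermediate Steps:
K = 10847261/3600 (K = 9 + ((9531 + 14502) + 88*(1/60)²)/8 = 9 + (24033 + 88*(1/60)²)/8 = 9 + (24033 + 88*(1/3600))/8 = 9 + (24033 + 11/450)/8 = 9 + (⅛)*(10814861/450) = 9 + 10814861/3600 = 10847261/3600 ≈ 3013.1)
√(K - 359) = √(10847261/3600 - 359) = √(9554861/3600) = √9554861/60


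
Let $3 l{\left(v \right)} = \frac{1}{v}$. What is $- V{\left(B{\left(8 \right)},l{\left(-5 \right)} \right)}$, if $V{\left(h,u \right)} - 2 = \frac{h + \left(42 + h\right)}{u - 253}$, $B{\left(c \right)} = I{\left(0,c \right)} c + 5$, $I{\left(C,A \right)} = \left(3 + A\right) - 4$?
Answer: $- \frac{1283}{949} \approx -1.3519$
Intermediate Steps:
$l{\left(v \right)} = \frac{1}{3 v}$
$I{\left(C,A \right)} = -1 + A$
$B{\left(c \right)} = 5 + c \left(-1 + c\right)$ ($B{\left(c \right)} = \left(-1 + c\right) c + 5 = c \left(-1 + c\right) + 5 = 5 + c \left(-1 + c\right)$)
$V{\left(h,u \right)} = 2 + \frac{42 + 2 h}{-253 + u}$ ($V{\left(h,u \right)} = 2 + \frac{h + \left(42 + h\right)}{u - 253} = 2 + \frac{42 + 2 h}{-253 + u}$)
$- V{\left(B{\left(8 \right)},l{\left(-5 \right)} \right)} = - \frac{2 \left(-232 + \left(5 + 8 \left(-1 + 8\right)\right) + \frac{1}{3 \left(-5\right)}\right)}{-253 + \frac{1}{3 \left(-5\right)}} = - \frac{2 \left(-232 + \left(5 + 8 \cdot 7\right) + \frac{1}{3} \left(- \frac{1}{5}\right)\right)}{-253 + \frac{1}{3} \left(- \frac{1}{5}\right)} = - \frac{2 \left(-232 + \left(5 + 56\right) - \frac{1}{15}\right)}{-253 - \frac{1}{15}} = - \frac{2 \left(-232 + 61 - \frac{1}{15}\right)}{- \frac{3796}{15}} = - \frac{2 \left(-15\right) \left(-2566\right)}{3796 \cdot 15} = \left(-1\right) \frac{1283}{949} = - \frac{1283}{949}$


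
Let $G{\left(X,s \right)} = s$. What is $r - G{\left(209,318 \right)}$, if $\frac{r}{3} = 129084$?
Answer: $386934$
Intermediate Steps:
$r = 387252$ ($r = 3 \cdot 129084 = 387252$)
$r - G{\left(209,318 \right)} = 387252 - 318 = 386934$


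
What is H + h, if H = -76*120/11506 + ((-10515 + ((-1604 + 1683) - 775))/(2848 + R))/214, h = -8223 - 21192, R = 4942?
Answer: -282115052925183/9590596180 ≈ -29416.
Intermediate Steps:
h = -29415
H = -7666290483/9590596180 (H = -76*120/11506 + ((-10515 + ((-1604 + 1683) - 775))/(2848 + 4942))/214 = -9120*1/11506 + ((-10515 + (79 - 775))/7790)*(1/214) = -4560/5753 + ((-10515 - 696)*(1/7790))*(1/214) = -4560/5753 - 11211*1/7790*(1/214) = -4560/5753 - 11211/7790*1/214 = -4560/5753 - 11211/1667060 = -7666290483/9590596180 ≈ -0.79935)
H + h = -7666290483/9590596180 - 29415 = -282115052925183/9590596180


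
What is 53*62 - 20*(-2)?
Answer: 3326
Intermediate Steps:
53*62 - 20*(-2) = 3286 + 40 = 3326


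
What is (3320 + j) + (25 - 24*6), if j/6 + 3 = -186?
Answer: 2067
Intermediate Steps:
j = -1134 (j = -18 + 6*(-186) = -18 - 1116 = -1134)
(3320 + j) + (25 - 24*6) = (3320 - 1134) + (25 - 24*6) = 2186 + (25 - 144) = 2186 - 119 = 2067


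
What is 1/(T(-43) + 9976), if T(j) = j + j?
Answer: 1/9890 ≈ 0.00010111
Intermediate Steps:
T(j) = 2*j
1/(T(-43) + 9976) = 1/(2*(-43) + 9976) = 1/(-86 + 9976) = 1/9890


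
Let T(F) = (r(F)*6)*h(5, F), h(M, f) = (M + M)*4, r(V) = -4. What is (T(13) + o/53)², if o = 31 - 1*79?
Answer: 2593661184/2809 ≈ 9.2334e+5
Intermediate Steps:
o = -48 (o = 31 - 79 = -48)
h(M, f) = 8*M (h(M, f) = (2*M)*4 = 8*M)
T(F) = -960 (T(F) = (-4*6)*(8*5) = -24*40 = -960)
(T(13) + o/53)² = (-960 - 48/53)² = (-50928/53)² = 2593661184/2809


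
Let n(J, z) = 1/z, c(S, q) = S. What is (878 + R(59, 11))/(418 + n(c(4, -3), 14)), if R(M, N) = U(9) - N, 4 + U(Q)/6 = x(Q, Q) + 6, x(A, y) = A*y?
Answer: 6370/1951 ≈ 3.2650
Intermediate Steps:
U(Q) = 12 + 6*Q² (U(Q) = -24 + 6*(Q*Q + 6) = -24 + 6*(Q² + 6) = -24 + 6*(6 + Q²) = -24 + (36 + 6*Q²) = 12 + 6*Q²)
R(M, N) = 498 - N (R(M, N) = (12 + 6*9²) - N = (12 + 6*81) - N = (12 + 486) - N = 498 - N)
(878 + R(59, 11))/(418 + n(c(4, -3), 14)) = (878 + (498 - 1*11))/(418 + 1/14) = (878 + (498 - 11))/(418 + 1/14) = (878 + 487)/(5853/14) = 1365*(14/5853) = 6370/1951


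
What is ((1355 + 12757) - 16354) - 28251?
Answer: -30493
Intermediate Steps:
((1355 + 12757) - 16354) - 28251 = (14112 - 16354) - 28251 = -2242 - 28251 = -30493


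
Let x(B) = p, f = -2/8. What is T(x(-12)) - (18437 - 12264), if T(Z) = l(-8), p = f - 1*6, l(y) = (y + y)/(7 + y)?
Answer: -6157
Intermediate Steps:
f = -1/4 (f = -2*1/8 = -1/4 ≈ -0.25000)
l(y) = 2*y/(7 + y) (l(y) = (2*y)/(7 + y) = 2*y/(7 + y))
p = -25/4 (p = -1/4 - 1*6 = -1/4 - 6 = -25/4 ≈ -6.2500)
x(B) = -25/4
T(Z) = 16 (T(Z) = 2*(-8)/(7 - 8) = 2*(-8)/(-1) = 2*(-8)*(-1) = 16)
T(x(-12)) - (18437 - 12264) = 16 - (18437 - 12264) = 16 - 1*6173 = 16 - 6173 = -6157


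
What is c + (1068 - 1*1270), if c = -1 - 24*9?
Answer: -419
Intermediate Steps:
c = -217 (c = -1 - 216 = -217)
c + (1068 - 1*1270) = -217 + (1068 - 1*1270) = -217 + (1068 - 1270) = -217 - 202 = -419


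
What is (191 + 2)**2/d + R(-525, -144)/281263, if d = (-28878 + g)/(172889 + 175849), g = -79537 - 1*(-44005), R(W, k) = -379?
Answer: -608941044469466/3019358305 ≈ -2.0168e+5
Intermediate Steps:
g = -35532 (g = -79537 + 44005 = -35532)
d = -10735/58123 (d = (-28878 - 35532)/(172889 + 175849) = -64410/348738 = -64410*1/348738 = -10735/58123 ≈ -0.18469)
(191 + 2)**2/d + R(-525, -144)/281263 = (191 + 2)**2/(-10735/58123) - 379/281263 = 193**2*(-58123/10735) - 379*1/281263 = 37249*(-58123/10735) - 379/281263 = -2165023627/10735 - 379/281263 = -608941044469466/3019358305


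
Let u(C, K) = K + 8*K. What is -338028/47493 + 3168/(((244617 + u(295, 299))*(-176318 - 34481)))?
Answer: -489504727426900/68775509192121 ≈ -7.1174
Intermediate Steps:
u(C, K) = 9*K
-338028/47493 + 3168/(((244617 + u(295, 299))*(-176318 - 34481))) = -338028/47493 + 3168/(((244617 + 9*299)*(-176318 - 34481))) = -338028*1/47493 + 3168/(((244617 + 2691)*(-210799))) = -112676/15831 + 3168/((247308*(-210799))) = -112676/15831 + 3168/(-52132279092) = -112676/15831 + 3168*(-1/52132279092) = -112676/15831 - 264/4344356591 = -489504727426900/68775509192121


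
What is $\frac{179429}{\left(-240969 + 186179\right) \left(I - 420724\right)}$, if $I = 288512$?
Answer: $\frac{179429}{7243895480} \approx 2.477 \cdot 10^{-5}$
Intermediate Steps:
$\frac{179429}{\left(-240969 + 186179\right) \left(I - 420724\right)} = \frac{179429}{\left(-240969 + 186179\right) \left(288512 - 420724\right)} = \frac{179429}{\left(-54790\right) \left(-132212\right)} = \frac{179429}{7243895480}$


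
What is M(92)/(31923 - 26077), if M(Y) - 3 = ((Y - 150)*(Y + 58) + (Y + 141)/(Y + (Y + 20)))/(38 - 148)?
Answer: 1841887/131184240 ≈ 0.014040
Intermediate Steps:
M(Y) = 3 - (141 + Y)/(110*(20 + 2*Y)) - (-150 + Y)*(58 + Y)/110 (M(Y) = 3 + ((Y - 150)*(Y + 58) + (Y + 141)/(Y + (Y + 20)))/(38 - 148) = 3 + ((-150 + Y)*(58 + Y) + (141 + Y)/(Y + (20 + Y)))/(-110) = 3 + ((-150 + Y)*(58 + Y) + (141 + Y)/(20 + 2*Y))*(-1/110) = 3 + ((141 + Y)/(20 + 2*Y) + (-150 + Y)*(58 + Y))*(-1/110) = 3 + (-(141 + Y)/(110*(20 + 2*Y)) - (-150 + Y)*(58 + Y)/110) = 3 - (141 + Y)/(110*(20 + 2*Y)) - (-150 + Y)*(58 + Y)/110)
M(92)/(31923 - 26077) = ((180459 - 2*92³ + 164*92² + 19899*92)/(220*(10 + 92)))/(31923 - 26077) = ((1/220)*(180459 - 2*778688 + 164*8464 + 1830708)/102)/5846 = ((1/220)*(1/102)*(180459 - 1557376 + 1388096 + 1830708))*(1/5846) = ((1/220)*(1/102)*1841887)*(1/5846) = (1841887/22440)*(1/5846) = 1841887/131184240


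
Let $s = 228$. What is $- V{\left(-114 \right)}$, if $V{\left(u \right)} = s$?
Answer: $-228$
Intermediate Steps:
$V{\left(u \right)} = 228$
$- V{\left(-114 \right)} = \left(-1\right) 228 = -228$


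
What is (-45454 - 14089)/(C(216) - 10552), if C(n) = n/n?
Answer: 59543/10551 ≈ 5.6433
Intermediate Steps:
C(n) = 1
(-45454 - 14089)/(C(216) - 10552) = (-45454 - 14089)/(1 - 10552) = -59543/(-10551) = -59543*(-1/10551) = 59543/10551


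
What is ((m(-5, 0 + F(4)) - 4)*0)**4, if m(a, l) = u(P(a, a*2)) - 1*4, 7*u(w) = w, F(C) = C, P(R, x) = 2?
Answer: 0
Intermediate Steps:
u(w) = w/7
m(a, l) = -26/7 (m(a, l) = (1/7)*2 - 1*4 = 2/7 - 4 = -26/7)
((m(-5, 0 + F(4)) - 4)*0)**4 = ((-26/7 - 4)*0)**4 = (-54/7*0)**4 = 0**4 = 0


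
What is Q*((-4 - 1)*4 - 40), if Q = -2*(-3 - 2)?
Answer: -600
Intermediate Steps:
Q = 10 (Q = -2*(-5) = 10)
Q*((-4 - 1)*4 - 40) = 10*((-4 - 1)*4 - 40) = 10*(-5*4 - 40) = 10*(-20 - 40) = 10*(-60) = -600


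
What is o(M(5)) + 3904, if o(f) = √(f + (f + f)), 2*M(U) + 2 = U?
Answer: 3904 + 3*√2/2 ≈ 3906.1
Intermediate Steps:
M(U) = -1 + U/2
o(f) = √3*√f (o(f) = √(f + 2*f) = √(3*f) = √3*√f)
o(M(5)) + 3904 = √3*√(-1 + (½)*5) + 3904 = √3*√(-1 + 5/2) + 3904 = √3*√(3/2) + 3904 = √3*(√6/2) + 3904 = 3*√2/2 + 3904 = 3904 + 3*√2/2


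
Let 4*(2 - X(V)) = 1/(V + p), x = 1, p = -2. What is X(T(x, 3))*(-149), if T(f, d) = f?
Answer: -1341/4 ≈ -335.25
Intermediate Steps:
X(V) = 2 - 1/(4*(-2 + V)) (X(V) = 2 - 1/(4*(V - 2)) = 2 - 1/(4*(-2 + V)))
X(T(x, 3))*(-149) = ((-17 + 8*1)/(4*(-2 + 1)))*(-149) = ((¼)*(-17 + 8)/(-1))*(-149) = ((¼)*(-1)*(-9))*(-149) = (9/4)*(-149) = -1341/4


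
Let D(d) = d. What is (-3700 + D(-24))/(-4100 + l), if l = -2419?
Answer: 3724/6519 ≈ 0.57125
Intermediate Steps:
(-3700 + D(-24))/(-4100 + l) = (-3700 - 24)/(-4100 - 2419) = -3724/(-6519) = -3724*(-1/6519) = 3724/6519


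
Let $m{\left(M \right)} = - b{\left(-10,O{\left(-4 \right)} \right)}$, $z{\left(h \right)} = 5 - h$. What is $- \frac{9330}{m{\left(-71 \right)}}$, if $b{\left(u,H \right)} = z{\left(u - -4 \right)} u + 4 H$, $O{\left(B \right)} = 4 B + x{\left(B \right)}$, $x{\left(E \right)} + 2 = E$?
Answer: $- \frac{1555}{33} \approx -47.121$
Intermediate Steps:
$x{\left(E \right)} = -2 + E$
$O{\left(B \right)} = -2 + 5 B$ ($O{\left(B \right)} = 4 B + \left(-2 + B\right) = -2 + 5 B$)
$b{\left(u,H \right)} = 4 H + u \left(1 - u\right)$ ($b{\left(u,H \right)} = \left(5 - \left(u - -4\right)\right) u + 4 H = \left(5 - \left(u + 4\right)\right) u + 4 H = \left(5 - \left(4 + u\right)\right) u + 4 H = \left(1 - u\right) u + 4 H = u \left(1 - u\right) + 4 H = 4 H + u \left(1 - u\right)$)
$m{\left(M \right)} = 198$ ($m{\left(M \right)} = - (4 \left(-2 + 5 \left(-4\right)\right) - - 10 \left(-1 - 10\right)) = - (4 \left(-2 - 20\right) - \left(-10\right) \left(-11\right)) = - (4 \left(-22\right) - 110) = - (-88 - 110) = \left(-1\right) \left(-198\right) = 198$)
$- \frac{9330}{m{\left(-71 \right)}} = - \frac{9330}{198} = \left(-9330\right) \frac{1}{198} = - \frac{1555}{33}$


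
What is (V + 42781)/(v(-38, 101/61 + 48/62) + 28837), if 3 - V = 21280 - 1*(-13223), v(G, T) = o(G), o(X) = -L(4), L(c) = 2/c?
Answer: 338/1177 ≈ 0.28717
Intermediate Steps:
o(X) = -½ (o(X) = -2/4 = -1*½ = -½)
v(G, T) = -½
V = -34500 (V = 3 - (21280 - 1*(-13223)) = 3 - (21280 + 13223) = 3 - 1*34503 = 3 - 34503 = -34500)
(V + 42781)/(v(-38, 101/61 + 48/62) + 28837) = (-34500 + 42781)/(-½ + 28837) = 8281/(57673/2) = 8281*(2/57673) = 338/1177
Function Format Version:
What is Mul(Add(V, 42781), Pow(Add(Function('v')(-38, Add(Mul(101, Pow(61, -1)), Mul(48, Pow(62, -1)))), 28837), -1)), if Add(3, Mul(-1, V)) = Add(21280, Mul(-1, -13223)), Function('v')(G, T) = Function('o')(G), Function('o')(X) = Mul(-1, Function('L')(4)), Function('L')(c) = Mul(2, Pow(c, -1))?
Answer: Rational(338, 1177) ≈ 0.28717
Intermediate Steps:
Function('o')(X) = Rational(-1, 2) (Function('o')(X) = Mul(-1, Mul(2, Pow(4, -1))) = Mul(-1, Mul(2, Rational(1, 4))) = Mul(-1, Rational(1, 2)) = Rational(-1, 2))
Function('v')(G, T) = Rational(-1, 2)
V = -34500 (V = Add(3, Mul(-1, Add(21280, Mul(-1, -13223)))) = Add(3, Mul(-1, Add(21280, 13223))) = Add(3, Mul(-1, 34503)) = Add(3, -34503) = -34500)
Mul(Add(V, 42781), Pow(Add(Function('v')(-38, Add(Mul(101, Pow(61, -1)), Mul(48, Pow(62, -1)))), 28837), -1)) = Mul(Add(-34500, 42781), Pow(Add(Rational(-1, 2), 28837), -1)) = Mul(8281, Pow(Rational(57673, 2), -1)) = Mul(8281, Rational(2, 57673)) = Rational(338, 1177)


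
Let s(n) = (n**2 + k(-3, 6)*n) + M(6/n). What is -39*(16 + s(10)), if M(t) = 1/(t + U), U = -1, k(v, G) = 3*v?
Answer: -1833/2 ≈ -916.50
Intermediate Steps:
M(t) = 1/(-1 + t) (M(t) = 1/(t - 1) = 1/(-1 + t))
s(n) = n**2 + 1/(-1 + 6/n) - 9*n (s(n) = (n**2 + (3*(-3))*n) + 1/(-1 + 6/n) = (n**2 - 9*n) + 1/(-1 + 6/n) = n**2 + 1/(-1 + 6/n) - 9*n)
-39*(16 + s(10)) = -39*(16 + 10*(-1 + (-9 + 10)*(-6 + 10))/(-6 + 10)) = -39*(16 + 10*(-1 + 1*4)/4) = -39*(16 + 10*(1/4)*(-1 + 4)) = -39*(16 + 10*(1/4)*3) = -39*(16 + 15/2) = -39*47/2 = -1833/2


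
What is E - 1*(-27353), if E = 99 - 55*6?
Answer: 27122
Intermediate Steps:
E = -231 (E = 99 - 330 = -231)
E - 1*(-27353) = -231 - 1*(-27353) = -231 + 27353 = 27122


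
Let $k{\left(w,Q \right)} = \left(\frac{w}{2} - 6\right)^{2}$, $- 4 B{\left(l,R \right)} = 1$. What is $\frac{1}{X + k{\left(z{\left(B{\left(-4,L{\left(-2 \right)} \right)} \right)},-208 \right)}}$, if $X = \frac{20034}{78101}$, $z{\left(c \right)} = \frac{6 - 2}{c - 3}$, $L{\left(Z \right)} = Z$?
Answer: $\frac{13199069}{581020742} \approx 0.022717$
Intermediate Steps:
$B{\left(l,R \right)} = - \frac{1}{4}$ ($B{\left(l,R \right)} = \left(- \frac{1}{4}\right) 1 = - \frac{1}{4}$)
$z{\left(c \right)} = \frac{4}{-3 + c}$
$k{\left(w,Q \right)} = \left(-6 + \frac{w}{2}\right)^{2}$ ($k{\left(w,Q \right)} = \left(w \frac{1}{2} - 6\right)^{2} = \left(\frac{w}{2} - 6\right)^{2} = \left(-6 + \frac{w}{2}\right)^{2}$)
$X = \frac{20034}{78101}$ ($X = 20034 \cdot \frac{1}{78101} = \frac{20034}{78101} \approx 0.25651$)
$\frac{1}{X + k{\left(z{\left(B{\left(-4,L{\left(-2 \right)} \right)} \right)},-208 \right)}} = \frac{1}{\frac{20034}{78101} + \frac{\left(-12 + \frac{4}{-3 - \frac{1}{4}}\right)^{2}}{4}} = \frac{1}{\frac{20034}{78101} + \frac{\left(-12 + \frac{4}{- \frac{13}{4}}\right)^{2}}{4}} = \frac{1}{\frac{20034}{78101} + \frac{\left(-12 + 4 \left(- \frac{4}{13}\right)\right)^{2}}{4}} = \frac{1}{\frac{20034}{78101} + \frac{\left(-12 - \frac{16}{13}\right)^{2}}{4}} = \frac{1}{\frac{20034}{78101} + \frac{\left(- \frac{172}{13}\right)^{2}}{4}} = \frac{1}{\frac{20034}{78101} + \frac{1}{4} \cdot \frac{29584}{169}} = \frac{1}{\frac{20034}{78101} + \frac{7396}{169}} = \frac{1}{\frac{581020742}{13199069}} = \frac{13199069}{581020742}$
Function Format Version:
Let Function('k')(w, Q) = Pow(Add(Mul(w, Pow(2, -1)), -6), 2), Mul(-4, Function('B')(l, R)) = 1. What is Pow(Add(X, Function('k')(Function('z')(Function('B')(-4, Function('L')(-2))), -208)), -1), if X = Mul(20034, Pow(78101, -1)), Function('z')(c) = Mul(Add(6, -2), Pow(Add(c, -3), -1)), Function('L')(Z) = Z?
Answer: Rational(13199069, 581020742) ≈ 0.022717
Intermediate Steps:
Function('B')(l, R) = Rational(-1, 4) (Function('B')(l, R) = Mul(Rational(-1, 4), 1) = Rational(-1, 4))
Function('z')(c) = Mul(4, Pow(Add(-3, c), -1))
Function('k')(w, Q) = Pow(Add(-6, Mul(Rational(1, 2), w)), 2) (Function('k')(w, Q) = Pow(Add(Mul(w, Rational(1, 2)), -6), 2) = Pow(Add(Mul(Rational(1, 2), w), -6), 2) = Pow(Add(-6, Mul(Rational(1, 2), w)), 2))
X = Rational(20034, 78101) (X = Mul(20034, Rational(1, 78101)) = Rational(20034, 78101) ≈ 0.25651)
Pow(Add(X, Function('k')(Function('z')(Function('B')(-4, Function('L')(-2))), -208)), -1) = Pow(Add(Rational(20034, 78101), Mul(Rational(1, 4), Pow(Add(-12, Mul(4, Pow(Add(-3, Rational(-1, 4)), -1))), 2))), -1) = Pow(Add(Rational(20034, 78101), Mul(Rational(1, 4), Pow(Add(-12, Mul(4, Pow(Rational(-13, 4), -1))), 2))), -1) = Pow(Add(Rational(20034, 78101), Mul(Rational(1, 4), Pow(Add(-12, Mul(4, Rational(-4, 13))), 2))), -1) = Pow(Add(Rational(20034, 78101), Mul(Rational(1, 4), Pow(Add(-12, Rational(-16, 13)), 2))), -1) = Pow(Add(Rational(20034, 78101), Mul(Rational(1, 4), Pow(Rational(-172, 13), 2))), -1) = Pow(Add(Rational(20034, 78101), Mul(Rational(1, 4), Rational(29584, 169))), -1) = Pow(Add(Rational(20034, 78101), Rational(7396, 169)), -1) = Pow(Rational(581020742, 13199069), -1) = Rational(13199069, 581020742)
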